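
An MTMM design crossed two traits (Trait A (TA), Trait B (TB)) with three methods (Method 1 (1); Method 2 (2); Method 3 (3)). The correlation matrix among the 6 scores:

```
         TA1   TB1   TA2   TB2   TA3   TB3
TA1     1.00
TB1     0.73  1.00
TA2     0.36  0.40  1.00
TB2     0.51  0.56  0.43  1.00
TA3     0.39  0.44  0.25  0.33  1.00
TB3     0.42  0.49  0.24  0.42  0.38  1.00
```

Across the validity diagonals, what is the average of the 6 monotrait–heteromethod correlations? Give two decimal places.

0.41

Convergent values: 0.36, 0.39, 0.25, 0.56, 0.49, 0.42; mean = 2.47/6 = 0.41.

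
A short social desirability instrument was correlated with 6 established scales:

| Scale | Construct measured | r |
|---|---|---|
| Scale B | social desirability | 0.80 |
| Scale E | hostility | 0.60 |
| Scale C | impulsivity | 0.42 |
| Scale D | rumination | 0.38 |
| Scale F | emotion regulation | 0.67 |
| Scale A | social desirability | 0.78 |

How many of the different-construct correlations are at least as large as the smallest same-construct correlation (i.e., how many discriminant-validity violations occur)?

Convergent (same construct = social desirability): Scale B, Scale A.
Smallest convergent = 0.78. Discriminant values: 0.60, 0.42, 0.38, 0.67; count ≥ 0.78 → 0.

0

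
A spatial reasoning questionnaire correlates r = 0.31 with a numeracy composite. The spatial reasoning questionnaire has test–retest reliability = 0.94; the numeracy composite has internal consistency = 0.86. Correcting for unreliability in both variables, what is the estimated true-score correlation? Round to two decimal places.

0.34

r_true = r_obs / √(r_xx · r_yy) = 0.31 / √(0.94 × 0.86) = 0.31 / √0.8084 = 0.31 / 0.8991 ≈ 0.34.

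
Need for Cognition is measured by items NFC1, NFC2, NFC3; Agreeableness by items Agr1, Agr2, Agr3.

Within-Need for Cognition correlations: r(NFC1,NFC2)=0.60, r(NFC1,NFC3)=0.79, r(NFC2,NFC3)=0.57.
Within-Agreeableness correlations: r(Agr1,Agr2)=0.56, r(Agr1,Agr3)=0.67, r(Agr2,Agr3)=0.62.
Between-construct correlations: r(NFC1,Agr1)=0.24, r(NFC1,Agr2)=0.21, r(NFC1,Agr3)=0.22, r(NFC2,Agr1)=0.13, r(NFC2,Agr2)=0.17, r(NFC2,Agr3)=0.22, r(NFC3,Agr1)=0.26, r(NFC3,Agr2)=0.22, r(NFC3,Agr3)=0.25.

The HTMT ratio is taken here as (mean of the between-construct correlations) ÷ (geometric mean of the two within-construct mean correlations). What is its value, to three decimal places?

0.336

Mean between = 1.92/9 = 0.2133.
Mean within-NFC = 1.96/3 = 0.6533; mean within-Agr = 1.85/3 = 0.6167.
Geometric mean = √(0.6533 × 0.6167) = 0.6347.
HTMT = 0.2133 / 0.6347 = 0.336.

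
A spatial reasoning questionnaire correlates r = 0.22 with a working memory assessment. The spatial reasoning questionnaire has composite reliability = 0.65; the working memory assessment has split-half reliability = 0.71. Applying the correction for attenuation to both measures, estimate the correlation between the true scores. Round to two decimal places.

r_true = r_obs / √(r_xx · r_yy) = 0.22 / √(0.65 × 0.71) = 0.22 / √0.4615 = 0.22 / 0.6793 ≈ 0.32.

0.32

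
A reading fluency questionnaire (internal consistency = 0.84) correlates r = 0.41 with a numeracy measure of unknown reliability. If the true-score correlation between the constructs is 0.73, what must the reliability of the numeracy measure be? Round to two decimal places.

r_true = r_obs / √(r_xx · r_yy) ⇒ 0.73 = 0.41 / √(0.84 · r_yy).
√(0.84 · r_yy) = 0.41 / 0.73 = 0.5616; 0.84 · r_yy = 0.3154; r_yy = 0.3154 / 0.84 ≈ 0.38.

0.38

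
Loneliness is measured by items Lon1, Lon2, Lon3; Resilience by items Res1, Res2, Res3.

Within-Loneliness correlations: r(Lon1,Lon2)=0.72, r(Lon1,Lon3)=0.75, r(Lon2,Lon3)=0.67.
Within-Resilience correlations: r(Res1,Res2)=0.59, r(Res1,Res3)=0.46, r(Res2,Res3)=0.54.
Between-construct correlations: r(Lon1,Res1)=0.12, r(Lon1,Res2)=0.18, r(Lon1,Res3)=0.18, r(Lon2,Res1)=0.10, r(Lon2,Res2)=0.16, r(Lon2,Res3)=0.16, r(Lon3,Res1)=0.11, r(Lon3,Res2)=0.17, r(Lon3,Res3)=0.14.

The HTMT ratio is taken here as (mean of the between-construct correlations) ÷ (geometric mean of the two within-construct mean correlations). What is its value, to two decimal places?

Between-construct mean = 1.32/9 = 0.1467.
Mean within-Lon = 2.14/3 = 0.7133; mean within-Res = 1.59/3 = 0.5300.
Geometric mean = √(0.7133 × 0.5300) = 0.6149.
HTMT = 0.1467 / 0.6149 = 0.24.

0.24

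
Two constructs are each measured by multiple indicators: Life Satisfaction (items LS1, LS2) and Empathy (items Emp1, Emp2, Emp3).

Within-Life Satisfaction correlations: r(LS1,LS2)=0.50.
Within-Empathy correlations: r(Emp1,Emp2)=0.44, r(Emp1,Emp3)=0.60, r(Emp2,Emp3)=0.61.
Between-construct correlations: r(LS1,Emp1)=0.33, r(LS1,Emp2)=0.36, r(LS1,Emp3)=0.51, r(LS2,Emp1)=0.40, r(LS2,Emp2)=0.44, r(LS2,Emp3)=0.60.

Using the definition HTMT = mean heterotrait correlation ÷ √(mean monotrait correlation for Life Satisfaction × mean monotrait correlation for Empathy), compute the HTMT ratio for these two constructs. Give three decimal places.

0.839

Between-construct mean = 2.64/6 = 0.4400.
Mean within-LS = 0.50/1 = 0.5000; mean within-Emp = 1.65/3 = 0.5500.
Geometric mean = √(0.5000 × 0.5500) = 0.5244.
HTMT = 0.4400 / 0.5244 = 0.839.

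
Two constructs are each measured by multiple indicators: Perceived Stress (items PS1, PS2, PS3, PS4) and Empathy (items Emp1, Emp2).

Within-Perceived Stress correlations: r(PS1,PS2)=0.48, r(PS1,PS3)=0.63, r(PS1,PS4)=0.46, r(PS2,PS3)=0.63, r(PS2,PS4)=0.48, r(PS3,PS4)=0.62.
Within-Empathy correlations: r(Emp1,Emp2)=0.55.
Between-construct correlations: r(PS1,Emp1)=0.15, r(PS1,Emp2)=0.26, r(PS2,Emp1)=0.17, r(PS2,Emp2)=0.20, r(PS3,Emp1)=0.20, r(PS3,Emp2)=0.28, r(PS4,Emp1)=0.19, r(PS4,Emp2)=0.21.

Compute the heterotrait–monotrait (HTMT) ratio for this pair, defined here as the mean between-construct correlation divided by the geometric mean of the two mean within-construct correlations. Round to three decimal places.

Mean heterotrait r = 1.66/8 = 0.2075.
Mean within-PS = 3.30/6 = 0.5500; mean within-Emp = 0.55/1 = 0.5500.
Geometric mean = √(0.5500 × 0.5500) = 0.5500.
HTMT = 0.2075 / 0.5500 = 0.377.

0.377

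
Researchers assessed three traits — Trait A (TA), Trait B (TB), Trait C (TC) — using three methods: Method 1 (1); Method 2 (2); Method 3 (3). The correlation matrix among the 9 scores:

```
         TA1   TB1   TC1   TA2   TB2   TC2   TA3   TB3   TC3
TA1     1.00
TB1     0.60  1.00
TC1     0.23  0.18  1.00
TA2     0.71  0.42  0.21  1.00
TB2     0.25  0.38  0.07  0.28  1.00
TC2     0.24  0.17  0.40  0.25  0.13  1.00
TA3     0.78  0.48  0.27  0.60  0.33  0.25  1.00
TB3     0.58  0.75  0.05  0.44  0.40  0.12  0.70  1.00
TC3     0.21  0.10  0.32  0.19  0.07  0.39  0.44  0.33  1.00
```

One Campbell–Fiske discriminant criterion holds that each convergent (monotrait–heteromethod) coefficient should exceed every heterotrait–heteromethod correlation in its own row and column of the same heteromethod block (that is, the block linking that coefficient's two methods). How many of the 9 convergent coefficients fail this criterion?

Each convergent coefficient versus the relevant comparison correlations:
TA (methods 1·2): 0.71 vs {0.25, 0.42, 0.24, 0.21} → pass.
TA (methods 1·3): 0.78 vs {0.58, 0.48, 0.21, 0.27} → pass.
TA (methods 2·3): 0.60 vs {0.44, 0.33, 0.19, 0.25} → pass.
TB (methods 1·2): 0.38 vs {0.42, 0.25, 0.17, 0.07} → fail.
TB (methods 1·3): 0.75 vs {0.48, 0.58, 0.10, 0.05} → pass.
TB (methods 2·3): 0.40 vs {0.33, 0.44, 0.07, 0.12} → fail.
TC (methods 1·2): 0.40 vs {0.21, 0.24, 0.07, 0.17} → pass.
TC (methods 1·3): 0.32 vs {0.27, 0.21, 0.05, 0.10} → pass.
TC (methods 2·3): 0.39 vs {0.25, 0.19, 0.12, 0.07} → pass.
2 of 9 fail.

2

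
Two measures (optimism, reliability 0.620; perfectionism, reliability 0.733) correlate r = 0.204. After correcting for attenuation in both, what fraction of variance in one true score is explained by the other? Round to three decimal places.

0.092

Disattenuated r = 0.204 / √(0.620 × 0.733) = 0.204 / 0.6741 = 0.3026.
Shared true-score variance = 0.3026² = 0.0916 ≈ 0.092.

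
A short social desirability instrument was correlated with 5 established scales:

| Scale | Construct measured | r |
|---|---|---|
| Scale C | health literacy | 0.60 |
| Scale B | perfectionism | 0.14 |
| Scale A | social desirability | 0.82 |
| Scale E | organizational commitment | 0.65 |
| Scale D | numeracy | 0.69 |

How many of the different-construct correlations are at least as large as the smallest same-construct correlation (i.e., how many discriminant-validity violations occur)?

Convergent (same construct = social desirability): Scale A.
Smallest convergent = 0.82. Discriminant values: 0.60, 0.14, 0.65, 0.69; count ≥ 0.82 → 0.

0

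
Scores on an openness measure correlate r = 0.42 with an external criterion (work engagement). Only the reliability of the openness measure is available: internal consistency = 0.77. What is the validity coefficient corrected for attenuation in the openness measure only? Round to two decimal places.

Single correction: r_c = r_obs / √r_xx = 0.42 / √0.77 = 0.42 / 0.8775 ≈ 0.48.

0.48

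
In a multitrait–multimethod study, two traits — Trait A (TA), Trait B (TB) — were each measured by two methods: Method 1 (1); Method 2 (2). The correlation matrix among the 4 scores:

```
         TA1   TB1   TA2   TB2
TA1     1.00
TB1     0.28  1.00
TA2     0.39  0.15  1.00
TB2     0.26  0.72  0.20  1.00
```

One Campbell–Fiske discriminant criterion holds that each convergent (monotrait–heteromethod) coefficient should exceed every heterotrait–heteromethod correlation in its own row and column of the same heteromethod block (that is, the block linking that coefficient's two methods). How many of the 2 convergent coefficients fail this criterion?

Each convergent coefficient versus the relevant comparison correlations:
TA (methods 1·2): 0.39 vs {0.26, 0.15} → pass.
TB (methods 1·2): 0.72 vs {0.15, 0.26} → pass.
0 of 2 fail.

0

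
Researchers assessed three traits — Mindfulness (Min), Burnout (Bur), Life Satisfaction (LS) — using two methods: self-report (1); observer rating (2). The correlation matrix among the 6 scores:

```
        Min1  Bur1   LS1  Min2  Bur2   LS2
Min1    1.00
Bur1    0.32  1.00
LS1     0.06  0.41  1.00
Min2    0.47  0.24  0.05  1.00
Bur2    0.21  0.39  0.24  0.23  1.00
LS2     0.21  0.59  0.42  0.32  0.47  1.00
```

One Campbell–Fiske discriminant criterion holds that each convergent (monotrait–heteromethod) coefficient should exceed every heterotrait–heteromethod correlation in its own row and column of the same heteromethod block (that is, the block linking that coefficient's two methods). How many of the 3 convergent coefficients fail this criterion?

2

Checking each validity diagonal entry against its comparison values:
Min (methods 1·2): 0.47 vs {0.21, 0.24, 0.21, 0.05} → pass.
Bur (methods 1·2): 0.39 vs {0.24, 0.21, 0.59, 0.24} → fail.
LS (methods 1·2): 0.42 vs {0.05, 0.21, 0.24, 0.59} → fail.
2 of 3 fail.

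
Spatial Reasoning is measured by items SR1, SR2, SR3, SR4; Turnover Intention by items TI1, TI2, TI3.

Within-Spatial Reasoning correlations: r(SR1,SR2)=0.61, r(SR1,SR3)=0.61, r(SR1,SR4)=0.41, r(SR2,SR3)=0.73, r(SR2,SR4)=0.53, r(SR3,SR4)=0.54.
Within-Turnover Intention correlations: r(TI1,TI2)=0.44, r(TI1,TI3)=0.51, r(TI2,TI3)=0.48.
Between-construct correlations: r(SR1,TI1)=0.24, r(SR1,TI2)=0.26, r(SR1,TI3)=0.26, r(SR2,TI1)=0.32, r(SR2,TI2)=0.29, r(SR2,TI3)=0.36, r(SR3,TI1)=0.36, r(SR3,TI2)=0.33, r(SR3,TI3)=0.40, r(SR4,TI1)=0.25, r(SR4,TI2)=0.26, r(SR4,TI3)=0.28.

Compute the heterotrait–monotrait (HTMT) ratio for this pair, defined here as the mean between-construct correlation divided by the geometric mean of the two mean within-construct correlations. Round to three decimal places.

0.576

Mean between = 3.61/12 = 0.3008.
Mean within-SR = 3.43/6 = 0.5717; mean within-TI = 1.43/3 = 0.4767.
Geometric mean = √(0.5717 × 0.4767) = 0.5220.
HTMT = 0.3008 / 0.5220 = 0.576.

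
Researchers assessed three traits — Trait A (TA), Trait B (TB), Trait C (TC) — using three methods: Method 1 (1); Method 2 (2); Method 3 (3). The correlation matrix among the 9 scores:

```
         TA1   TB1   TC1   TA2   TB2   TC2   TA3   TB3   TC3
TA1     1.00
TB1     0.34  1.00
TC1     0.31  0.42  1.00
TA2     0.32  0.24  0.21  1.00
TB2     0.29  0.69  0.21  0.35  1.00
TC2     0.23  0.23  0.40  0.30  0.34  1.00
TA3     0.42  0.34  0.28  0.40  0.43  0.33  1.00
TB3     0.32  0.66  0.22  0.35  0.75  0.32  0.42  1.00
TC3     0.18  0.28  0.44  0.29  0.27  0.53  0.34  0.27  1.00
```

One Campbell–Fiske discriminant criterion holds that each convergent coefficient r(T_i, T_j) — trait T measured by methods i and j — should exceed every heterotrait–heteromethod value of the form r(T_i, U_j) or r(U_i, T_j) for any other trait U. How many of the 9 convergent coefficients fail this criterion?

1

Each convergent coefficient versus the relevant comparison correlations:
TA (methods 1·2): 0.32 vs {0.29, 0.24, 0.23, 0.21} → pass.
TA (methods 1·3): 0.42 vs {0.32, 0.34, 0.18, 0.28} → pass.
TA (methods 2·3): 0.40 vs {0.35, 0.43, 0.29, 0.33} → fail.
TB (methods 1·2): 0.69 vs {0.24, 0.29, 0.23, 0.21} → pass.
TB (methods 1·3): 0.66 vs {0.34, 0.32, 0.28, 0.22} → pass.
TB (methods 2·3): 0.75 vs {0.43, 0.35, 0.27, 0.32} → pass.
TC (methods 1·2): 0.40 vs {0.21, 0.23, 0.21, 0.23} → pass.
TC (methods 1·3): 0.44 vs {0.28, 0.18, 0.22, 0.28} → pass.
TC (methods 2·3): 0.53 vs {0.33, 0.29, 0.32, 0.27} → pass.
1 of 9 fail.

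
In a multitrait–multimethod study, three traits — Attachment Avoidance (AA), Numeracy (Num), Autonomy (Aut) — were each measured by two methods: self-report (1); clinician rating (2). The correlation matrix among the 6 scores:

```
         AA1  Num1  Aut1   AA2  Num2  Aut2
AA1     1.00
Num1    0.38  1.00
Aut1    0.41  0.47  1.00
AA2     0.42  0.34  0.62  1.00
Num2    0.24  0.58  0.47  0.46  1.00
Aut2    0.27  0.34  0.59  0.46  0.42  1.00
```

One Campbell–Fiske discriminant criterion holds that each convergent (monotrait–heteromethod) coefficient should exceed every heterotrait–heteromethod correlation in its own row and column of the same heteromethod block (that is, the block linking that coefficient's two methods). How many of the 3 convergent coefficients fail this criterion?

2

Convergent coefficients and their comparison sets:
AA (methods 1·2): 0.42 vs {0.24, 0.34, 0.27, 0.62} → fail.
Num (methods 1·2): 0.58 vs {0.34, 0.24, 0.34, 0.47} → pass.
Aut (methods 1·2): 0.59 vs {0.62, 0.27, 0.47, 0.34} → fail.
2 of 3 fail.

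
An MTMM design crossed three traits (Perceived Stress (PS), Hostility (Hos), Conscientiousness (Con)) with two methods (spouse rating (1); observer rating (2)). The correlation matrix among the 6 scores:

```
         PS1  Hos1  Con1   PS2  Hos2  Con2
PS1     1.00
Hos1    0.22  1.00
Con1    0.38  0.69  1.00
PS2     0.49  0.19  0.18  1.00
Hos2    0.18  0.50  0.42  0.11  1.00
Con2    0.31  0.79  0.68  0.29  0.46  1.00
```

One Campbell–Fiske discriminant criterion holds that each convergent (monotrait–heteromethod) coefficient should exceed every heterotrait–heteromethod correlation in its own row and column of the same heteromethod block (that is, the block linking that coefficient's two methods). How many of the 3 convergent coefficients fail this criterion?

2

Each convergent coefficient versus the relevant comparison correlations:
PS (methods 1·2): 0.49 vs {0.18, 0.19, 0.31, 0.18} → pass.
Hos (methods 1·2): 0.50 vs {0.19, 0.18, 0.79, 0.42} → fail.
Con (methods 1·2): 0.68 vs {0.18, 0.31, 0.42, 0.79} → fail.
2 of 3 fail.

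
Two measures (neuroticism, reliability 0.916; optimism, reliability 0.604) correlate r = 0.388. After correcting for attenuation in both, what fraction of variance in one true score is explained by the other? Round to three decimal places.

Disattenuated r = 0.388 / √(0.916 × 0.604) = 0.388 / 0.7438 = 0.5216.
Shared true-score variance = 0.5216² = 0.2721 ≈ 0.272.

0.272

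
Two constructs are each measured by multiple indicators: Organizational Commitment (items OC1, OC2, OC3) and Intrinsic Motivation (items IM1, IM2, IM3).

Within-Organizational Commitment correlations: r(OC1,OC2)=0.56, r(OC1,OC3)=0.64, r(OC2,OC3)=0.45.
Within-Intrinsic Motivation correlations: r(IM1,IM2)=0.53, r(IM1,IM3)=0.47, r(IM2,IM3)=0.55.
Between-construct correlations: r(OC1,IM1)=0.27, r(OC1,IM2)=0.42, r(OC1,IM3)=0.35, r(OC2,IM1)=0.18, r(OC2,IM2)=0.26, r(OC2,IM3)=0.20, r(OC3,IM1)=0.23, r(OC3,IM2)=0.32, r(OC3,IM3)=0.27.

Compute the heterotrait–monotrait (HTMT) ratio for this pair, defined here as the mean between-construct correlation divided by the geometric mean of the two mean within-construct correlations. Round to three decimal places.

Between-construct mean = 2.50/9 = 0.2778.
Mean within-OC = 1.65/3 = 0.5500; mean within-IM = 1.55/3 = 0.5167.
Geometric mean = √(0.5500 × 0.5167) = 0.5331.
HTMT = 0.2778 / 0.5331 = 0.521.

0.521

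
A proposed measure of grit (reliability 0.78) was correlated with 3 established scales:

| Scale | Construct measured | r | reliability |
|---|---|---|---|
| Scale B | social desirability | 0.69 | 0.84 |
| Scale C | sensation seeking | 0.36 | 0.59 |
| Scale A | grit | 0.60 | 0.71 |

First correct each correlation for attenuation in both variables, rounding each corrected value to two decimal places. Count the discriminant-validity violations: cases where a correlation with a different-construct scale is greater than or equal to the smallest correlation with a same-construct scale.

1

Disattenuated r (r / √(r_scale · r_new)):
  Scale B (disc): 0.69 / √(0.84·0.78) = 0.85
  Scale C (disc): 0.36 / √(0.59·0.78) = 0.53
  Scale A (conv): 0.60 / √(0.71·0.78) = 0.81
Smallest convergent = 0.81. Discriminant values: 0.85, 0.53; count ≥ 0.81 → 1.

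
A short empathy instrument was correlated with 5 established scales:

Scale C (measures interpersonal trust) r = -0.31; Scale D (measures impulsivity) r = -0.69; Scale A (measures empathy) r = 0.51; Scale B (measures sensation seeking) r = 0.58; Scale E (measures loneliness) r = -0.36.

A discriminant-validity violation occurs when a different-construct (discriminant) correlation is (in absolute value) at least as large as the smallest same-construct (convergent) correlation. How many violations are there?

2

Convergent (same construct = empathy): Scale A.
Smallest convergent = 0.51. Discriminant |r|: 0.31, 0.69, 0.58, 0.36; count ≥ 0.51 → 2.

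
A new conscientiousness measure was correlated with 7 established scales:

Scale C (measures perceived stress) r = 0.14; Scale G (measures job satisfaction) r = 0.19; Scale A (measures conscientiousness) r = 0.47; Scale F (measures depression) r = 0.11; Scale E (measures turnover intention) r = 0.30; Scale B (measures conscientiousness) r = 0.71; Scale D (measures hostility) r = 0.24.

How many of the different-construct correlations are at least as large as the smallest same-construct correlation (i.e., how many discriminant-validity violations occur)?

0

Convergent (same construct = conscientiousness): Scale A, Scale B.
Smallest convergent = 0.47. Discriminant values: 0.14, 0.19, 0.11, 0.30, 0.24; count ≥ 0.47 → 0.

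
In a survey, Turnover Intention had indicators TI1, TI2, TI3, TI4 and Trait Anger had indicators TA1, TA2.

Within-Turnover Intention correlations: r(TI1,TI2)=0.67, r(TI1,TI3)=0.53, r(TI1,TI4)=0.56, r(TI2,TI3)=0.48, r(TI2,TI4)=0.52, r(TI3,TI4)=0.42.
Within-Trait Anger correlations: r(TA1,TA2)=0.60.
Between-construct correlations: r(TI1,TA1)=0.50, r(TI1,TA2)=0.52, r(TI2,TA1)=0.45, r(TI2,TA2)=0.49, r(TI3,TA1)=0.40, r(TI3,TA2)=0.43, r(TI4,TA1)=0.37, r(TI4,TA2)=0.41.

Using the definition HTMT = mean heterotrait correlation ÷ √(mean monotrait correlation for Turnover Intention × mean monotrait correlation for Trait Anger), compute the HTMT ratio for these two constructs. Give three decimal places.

0.791

Between-construct mean = 3.57/8 = 0.4463.
Mean within-TI = 3.18/6 = 0.5300; mean within-TA = 0.60/1 = 0.6000.
Geometric mean = √(0.5300 × 0.6000) = 0.5639.
HTMT = 0.4463 / 0.5639 = 0.791.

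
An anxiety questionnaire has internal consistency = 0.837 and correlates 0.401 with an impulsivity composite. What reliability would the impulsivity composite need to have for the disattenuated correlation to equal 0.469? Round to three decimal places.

r_true = r_obs / √(r_xx · r_yy) ⇒ 0.469 = 0.401 / √(0.837 · r_yy).
√(0.837 · r_yy) = 0.401 / 0.469 = 0.8550; 0.837 · r_yy = 0.7310; r_yy = 0.7310 / 0.837 ≈ 0.873.

0.873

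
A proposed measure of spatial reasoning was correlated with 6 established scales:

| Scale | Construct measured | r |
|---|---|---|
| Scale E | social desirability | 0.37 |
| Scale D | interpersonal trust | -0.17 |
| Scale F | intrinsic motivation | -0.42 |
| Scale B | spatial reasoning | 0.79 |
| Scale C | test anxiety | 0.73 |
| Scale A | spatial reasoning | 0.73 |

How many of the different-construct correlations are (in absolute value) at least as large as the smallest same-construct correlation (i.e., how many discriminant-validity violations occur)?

1

Convergent (same construct = spatial reasoning): Scale B, Scale A.
Smallest convergent = 0.73. Discriminant |r|: 0.37, 0.17, 0.42, 0.73; count ≥ 0.73 → 1.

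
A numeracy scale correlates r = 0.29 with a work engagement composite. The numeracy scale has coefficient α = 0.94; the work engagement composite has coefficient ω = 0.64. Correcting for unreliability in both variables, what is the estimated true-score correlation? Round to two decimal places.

r_true = r_obs / √(r_xx · r_yy) = 0.29 / √(0.94 × 0.64) = 0.29 / √0.6016 = 0.29 / 0.7756 ≈ 0.37.

0.37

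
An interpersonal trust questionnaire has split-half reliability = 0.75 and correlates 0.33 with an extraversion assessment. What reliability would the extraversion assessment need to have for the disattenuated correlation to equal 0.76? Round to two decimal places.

r_true = r_obs / √(r_xx · r_yy) ⇒ 0.76 = 0.33 / √(0.75 · r_yy).
√(0.75 · r_yy) = 0.33 / 0.76 = 0.4342; 0.75 · r_yy = 0.1885; r_yy = 0.1885 / 0.75 ≈ 0.25.

0.25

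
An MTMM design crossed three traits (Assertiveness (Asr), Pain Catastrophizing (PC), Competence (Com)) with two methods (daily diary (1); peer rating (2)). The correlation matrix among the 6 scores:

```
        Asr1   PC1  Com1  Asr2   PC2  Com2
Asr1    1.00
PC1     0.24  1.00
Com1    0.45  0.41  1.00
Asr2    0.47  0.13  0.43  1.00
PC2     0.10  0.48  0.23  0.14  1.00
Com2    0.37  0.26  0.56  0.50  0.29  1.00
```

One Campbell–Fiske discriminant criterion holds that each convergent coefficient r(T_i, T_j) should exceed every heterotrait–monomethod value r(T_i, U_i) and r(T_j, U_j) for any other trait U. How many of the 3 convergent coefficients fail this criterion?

Checking each validity diagonal entry against its comparison values:
Asr (methods 1·2): 0.47 vs {0.24, 0.14, 0.45, 0.50} → fail.
PC (methods 1·2): 0.48 vs {0.24, 0.14, 0.41, 0.29} → pass.
Com (methods 1·2): 0.56 vs {0.45, 0.50, 0.41, 0.29} → pass.
1 of 3 fail.

1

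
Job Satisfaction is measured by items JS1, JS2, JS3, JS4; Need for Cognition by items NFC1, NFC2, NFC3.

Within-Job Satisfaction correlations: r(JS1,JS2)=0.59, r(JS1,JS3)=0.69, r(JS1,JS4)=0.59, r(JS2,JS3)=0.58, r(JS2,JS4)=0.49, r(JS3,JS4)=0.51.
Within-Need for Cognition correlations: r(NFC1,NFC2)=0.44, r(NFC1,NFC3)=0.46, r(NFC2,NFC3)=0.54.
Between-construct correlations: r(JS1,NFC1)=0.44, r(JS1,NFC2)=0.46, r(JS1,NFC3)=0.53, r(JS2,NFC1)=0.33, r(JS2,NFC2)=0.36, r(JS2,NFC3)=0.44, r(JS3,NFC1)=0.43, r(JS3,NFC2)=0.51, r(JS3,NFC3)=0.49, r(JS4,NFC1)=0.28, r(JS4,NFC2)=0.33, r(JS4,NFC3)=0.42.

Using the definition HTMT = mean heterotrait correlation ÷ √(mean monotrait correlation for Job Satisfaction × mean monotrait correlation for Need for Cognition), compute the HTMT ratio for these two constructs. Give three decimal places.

0.796

Mean heterotrait r = 5.02/12 = 0.4183.
Mean within-JS = 3.45/6 = 0.5750; mean within-NFC = 1.44/3 = 0.4800.
Geometric mean = √(0.5750 × 0.4800) = 0.5254.
HTMT = 0.4183 / 0.5254 = 0.796.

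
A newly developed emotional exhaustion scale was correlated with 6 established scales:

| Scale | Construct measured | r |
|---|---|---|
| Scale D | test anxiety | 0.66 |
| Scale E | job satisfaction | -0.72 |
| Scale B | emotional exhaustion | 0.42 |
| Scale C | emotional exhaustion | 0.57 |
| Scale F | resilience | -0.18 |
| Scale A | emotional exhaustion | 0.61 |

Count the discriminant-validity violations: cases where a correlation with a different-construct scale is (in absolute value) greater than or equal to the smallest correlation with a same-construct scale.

2

Convergent (same construct = emotional exhaustion): Scale B, Scale C, Scale A.
Smallest convergent = 0.42. Discriminant |r|: 0.66, 0.72, 0.18; count ≥ 0.42 → 2.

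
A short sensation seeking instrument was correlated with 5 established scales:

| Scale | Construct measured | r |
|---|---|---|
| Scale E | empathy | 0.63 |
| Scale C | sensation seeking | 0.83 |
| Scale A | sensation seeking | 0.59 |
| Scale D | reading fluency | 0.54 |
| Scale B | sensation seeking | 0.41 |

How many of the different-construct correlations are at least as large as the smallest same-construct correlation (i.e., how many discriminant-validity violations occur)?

Convergent (same construct = sensation seeking): Scale C, Scale A, Scale B.
Smallest convergent = 0.41. Discriminant values: 0.63, 0.54; count ≥ 0.41 → 2.

2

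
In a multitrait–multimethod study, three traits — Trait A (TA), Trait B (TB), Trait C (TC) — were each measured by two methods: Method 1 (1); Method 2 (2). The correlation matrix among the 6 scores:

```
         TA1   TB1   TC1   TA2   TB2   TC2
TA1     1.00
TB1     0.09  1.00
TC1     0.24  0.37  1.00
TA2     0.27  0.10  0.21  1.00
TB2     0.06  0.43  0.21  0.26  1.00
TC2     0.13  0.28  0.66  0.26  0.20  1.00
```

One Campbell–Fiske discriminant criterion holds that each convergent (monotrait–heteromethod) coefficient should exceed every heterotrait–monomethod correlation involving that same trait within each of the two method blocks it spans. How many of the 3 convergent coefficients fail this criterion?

0

Each convergent coefficient versus the relevant comparison correlations:
TA (methods 1·2): 0.27 vs {0.09, 0.26, 0.24, 0.26} → pass.
TB (methods 1·2): 0.43 vs {0.09, 0.26, 0.37, 0.20} → pass.
TC (methods 1·2): 0.66 vs {0.24, 0.26, 0.37, 0.20} → pass.
0 of 3 fail.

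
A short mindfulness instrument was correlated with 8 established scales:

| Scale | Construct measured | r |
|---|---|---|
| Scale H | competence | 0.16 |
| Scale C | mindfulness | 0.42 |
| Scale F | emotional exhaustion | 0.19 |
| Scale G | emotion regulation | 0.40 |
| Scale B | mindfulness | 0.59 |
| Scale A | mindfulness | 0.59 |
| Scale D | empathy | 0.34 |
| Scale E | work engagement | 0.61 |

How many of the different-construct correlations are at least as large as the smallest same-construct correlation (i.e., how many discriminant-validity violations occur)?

Convergent (same construct = mindfulness): Scale C, Scale B, Scale A.
Smallest convergent = 0.42. Discriminant values: 0.16, 0.19, 0.40, 0.34, 0.61; count ≥ 0.42 → 1.

1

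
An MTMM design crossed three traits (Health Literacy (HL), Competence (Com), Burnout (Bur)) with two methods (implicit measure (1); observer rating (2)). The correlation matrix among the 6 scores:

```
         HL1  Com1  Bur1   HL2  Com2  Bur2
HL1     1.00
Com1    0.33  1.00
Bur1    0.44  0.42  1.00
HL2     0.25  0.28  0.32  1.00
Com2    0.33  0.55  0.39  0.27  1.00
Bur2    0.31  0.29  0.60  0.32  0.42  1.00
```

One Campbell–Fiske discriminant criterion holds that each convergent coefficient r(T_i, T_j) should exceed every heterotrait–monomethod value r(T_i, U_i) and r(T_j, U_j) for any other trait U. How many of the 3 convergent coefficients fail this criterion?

Each convergent coefficient versus the relevant comparison correlations:
HL (methods 1·2): 0.25 vs {0.33, 0.27, 0.44, 0.32} → fail.
Com (methods 1·2): 0.55 vs {0.33, 0.27, 0.42, 0.42} → pass.
Bur (methods 1·2): 0.60 vs {0.44, 0.32, 0.42, 0.42} → pass.
1 of 3 fail.

1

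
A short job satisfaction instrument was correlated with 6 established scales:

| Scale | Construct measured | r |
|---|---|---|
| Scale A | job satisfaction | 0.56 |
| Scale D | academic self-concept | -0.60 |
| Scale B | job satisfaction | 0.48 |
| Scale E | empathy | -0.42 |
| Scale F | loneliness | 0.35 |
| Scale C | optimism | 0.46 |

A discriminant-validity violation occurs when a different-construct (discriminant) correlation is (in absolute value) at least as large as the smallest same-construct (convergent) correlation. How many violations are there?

Convergent (same construct = job satisfaction): Scale A, Scale B.
Smallest convergent = 0.48. Discriminant |r|: 0.60, 0.42, 0.35, 0.46; count ≥ 0.48 → 1.

1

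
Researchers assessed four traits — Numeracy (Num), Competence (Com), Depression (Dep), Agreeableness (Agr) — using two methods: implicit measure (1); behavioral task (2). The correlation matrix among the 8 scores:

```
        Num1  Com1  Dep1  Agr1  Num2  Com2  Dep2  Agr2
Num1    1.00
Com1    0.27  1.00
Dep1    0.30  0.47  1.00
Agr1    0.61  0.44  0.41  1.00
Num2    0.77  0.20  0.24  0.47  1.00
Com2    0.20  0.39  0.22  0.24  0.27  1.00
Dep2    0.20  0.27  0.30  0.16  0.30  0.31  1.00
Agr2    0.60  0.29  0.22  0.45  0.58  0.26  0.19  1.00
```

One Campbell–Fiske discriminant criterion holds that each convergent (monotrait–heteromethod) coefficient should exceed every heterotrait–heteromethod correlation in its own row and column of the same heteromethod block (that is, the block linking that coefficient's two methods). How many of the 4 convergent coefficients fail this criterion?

Each convergent coefficient versus the relevant comparison correlations:
Num (methods 1·2): 0.77 vs {0.20, 0.20, 0.20, 0.24, 0.60, 0.47} → pass.
Com (methods 1·2): 0.39 vs {0.20, 0.20, 0.27, 0.22, 0.29, 0.24} → pass.
Dep (methods 1·2): 0.30 vs {0.24, 0.20, 0.22, 0.27, 0.22, 0.16} → pass.
Agr (methods 1·2): 0.45 vs {0.47, 0.60, 0.24, 0.29, 0.16, 0.22} → fail.
1 of 4 fail.

1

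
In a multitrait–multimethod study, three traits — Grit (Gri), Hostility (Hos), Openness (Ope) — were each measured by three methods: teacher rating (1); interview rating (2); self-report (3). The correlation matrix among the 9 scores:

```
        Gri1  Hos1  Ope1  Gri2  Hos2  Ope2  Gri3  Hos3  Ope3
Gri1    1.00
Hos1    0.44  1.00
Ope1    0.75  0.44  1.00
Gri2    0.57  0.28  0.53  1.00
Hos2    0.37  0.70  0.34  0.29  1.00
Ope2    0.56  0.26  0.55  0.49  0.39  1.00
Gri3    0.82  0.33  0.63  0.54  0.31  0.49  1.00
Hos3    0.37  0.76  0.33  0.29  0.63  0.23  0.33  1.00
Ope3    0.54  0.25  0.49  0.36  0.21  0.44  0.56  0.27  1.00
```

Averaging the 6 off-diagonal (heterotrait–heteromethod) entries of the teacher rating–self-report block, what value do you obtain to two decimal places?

HTHM values (method 1 × method 3): 0.37, 0.54, 0.33, 0.25, 0.63, 0.33; mean = 2.45/6 = 0.41.

0.41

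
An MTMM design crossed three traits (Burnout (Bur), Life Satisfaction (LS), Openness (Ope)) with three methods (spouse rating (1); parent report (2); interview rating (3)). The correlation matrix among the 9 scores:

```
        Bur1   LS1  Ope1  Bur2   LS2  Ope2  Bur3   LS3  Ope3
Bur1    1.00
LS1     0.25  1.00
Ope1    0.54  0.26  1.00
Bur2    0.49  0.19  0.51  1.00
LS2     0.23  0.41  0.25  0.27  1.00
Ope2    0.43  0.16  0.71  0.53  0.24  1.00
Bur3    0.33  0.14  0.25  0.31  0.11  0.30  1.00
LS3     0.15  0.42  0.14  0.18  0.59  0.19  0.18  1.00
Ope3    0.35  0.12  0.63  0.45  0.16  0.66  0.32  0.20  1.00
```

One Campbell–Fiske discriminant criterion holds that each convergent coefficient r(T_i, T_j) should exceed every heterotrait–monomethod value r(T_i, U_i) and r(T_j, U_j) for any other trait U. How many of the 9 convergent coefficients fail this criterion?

Checking each validity diagonal entry against its comparison values:
Bur (methods 1·2): 0.49 vs {0.25, 0.27, 0.54, 0.53} → fail.
Bur (methods 1·3): 0.33 vs {0.25, 0.18, 0.54, 0.32} → fail.
Bur (methods 2·3): 0.31 vs {0.27, 0.18, 0.53, 0.32} → fail.
LS (methods 1·2): 0.41 vs {0.25, 0.27, 0.26, 0.24} → pass.
LS (methods 1·3): 0.42 vs {0.25, 0.18, 0.26, 0.20} → pass.
LS (methods 2·3): 0.59 vs {0.27, 0.18, 0.24, 0.20} → pass.
Ope (methods 1·2): 0.71 vs {0.54, 0.53, 0.26, 0.24} → pass.
Ope (methods 1·3): 0.63 vs {0.54, 0.32, 0.26, 0.20} → pass.
Ope (methods 2·3): 0.66 vs {0.53, 0.32, 0.24, 0.20} → pass.
3 of 9 fail.

3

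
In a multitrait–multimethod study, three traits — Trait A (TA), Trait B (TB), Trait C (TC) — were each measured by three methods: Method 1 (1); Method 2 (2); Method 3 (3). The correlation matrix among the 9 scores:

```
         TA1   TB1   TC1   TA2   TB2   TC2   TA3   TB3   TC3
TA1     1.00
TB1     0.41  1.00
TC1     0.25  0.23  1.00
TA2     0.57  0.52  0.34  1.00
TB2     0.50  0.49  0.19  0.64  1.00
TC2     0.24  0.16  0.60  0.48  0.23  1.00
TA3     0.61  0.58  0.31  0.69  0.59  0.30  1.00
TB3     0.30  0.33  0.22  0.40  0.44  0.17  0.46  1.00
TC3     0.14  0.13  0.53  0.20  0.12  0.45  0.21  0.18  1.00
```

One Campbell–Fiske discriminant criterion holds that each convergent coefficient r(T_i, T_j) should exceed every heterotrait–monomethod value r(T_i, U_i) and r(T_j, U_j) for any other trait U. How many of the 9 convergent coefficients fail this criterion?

5

Checking each validity diagonal entry against its comparison values:
TA (methods 1·2): 0.57 vs {0.41, 0.64, 0.25, 0.48} → fail.
TA (methods 1·3): 0.61 vs {0.41, 0.46, 0.25, 0.21} → pass.
TA (methods 2·3): 0.69 vs {0.64, 0.46, 0.48, 0.21} → pass.
TB (methods 1·2): 0.49 vs {0.41, 0.64, 0.23, 0.23} → fail.
TB (methods 1·3): 0.33 vs {0.41, 0.46, 0.23, 0.18} → fail.
TB (methods 2·3): 0.44 vs {0.64, 0.46, 0.23, 0.18} → fail.
TC (methods 1·2): 0.60 vs {0.25, 0.48, 0.23, 0.23} → pass.
TC (methods 1·3): 0.53 vs {0.25, 0.21, 0.23, 0.18} → pass.
TC (methods 2·3): 0.45 vs {0.48, 0.21, 0.23, 0.18} → fail.
5 of 9 fail.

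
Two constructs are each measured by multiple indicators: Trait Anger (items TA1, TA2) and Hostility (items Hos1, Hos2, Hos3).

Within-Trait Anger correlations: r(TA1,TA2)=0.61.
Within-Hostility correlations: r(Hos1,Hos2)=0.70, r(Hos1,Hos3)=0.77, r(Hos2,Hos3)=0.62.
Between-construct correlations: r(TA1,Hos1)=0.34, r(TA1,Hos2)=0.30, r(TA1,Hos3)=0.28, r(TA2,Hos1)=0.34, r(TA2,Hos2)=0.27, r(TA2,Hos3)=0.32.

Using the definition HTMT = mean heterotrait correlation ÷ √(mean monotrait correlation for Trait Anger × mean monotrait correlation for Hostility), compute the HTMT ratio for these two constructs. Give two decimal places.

0.47

Mean heterotrait r = 1.85/6 = 0.3083.
Mean within-TA = 0.61/1 = 0.6100; mean within-Hos = 2.09/3 = 0.6967.
Geometric mean = √(0.6100 × 0.6967) = 0.6519.
HTMT = 0.3083 / 0.6519 = 0.47.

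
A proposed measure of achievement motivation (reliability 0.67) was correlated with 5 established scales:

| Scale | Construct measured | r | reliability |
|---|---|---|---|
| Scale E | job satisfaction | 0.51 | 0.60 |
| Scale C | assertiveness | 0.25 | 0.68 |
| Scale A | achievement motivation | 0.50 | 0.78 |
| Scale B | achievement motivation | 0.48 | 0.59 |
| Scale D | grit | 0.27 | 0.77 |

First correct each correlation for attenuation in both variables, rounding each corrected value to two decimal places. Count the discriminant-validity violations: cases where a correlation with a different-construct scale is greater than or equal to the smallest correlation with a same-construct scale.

Disattenuated r (r / √(r_scale · r_new)):
  Scale E (disc): 0.51 / √(0.60·0.67) = 0.80
  Scale C (disc): 0.25 / √(0.68·0.67) = 0.37
  Scale A (conv): 0.50 / √(0.78·0.67) = 0.69
  Scale B (conv): 0.48 / √(0.59·0.67) = 0.76
  Scale D (disc): 0.27 / √(0.77·0.67) = 0.38
Smallest convergent = 0.69. Discriminant values: 0.80, 0.37, 0.38; count ≥ 0.69 → 1.

1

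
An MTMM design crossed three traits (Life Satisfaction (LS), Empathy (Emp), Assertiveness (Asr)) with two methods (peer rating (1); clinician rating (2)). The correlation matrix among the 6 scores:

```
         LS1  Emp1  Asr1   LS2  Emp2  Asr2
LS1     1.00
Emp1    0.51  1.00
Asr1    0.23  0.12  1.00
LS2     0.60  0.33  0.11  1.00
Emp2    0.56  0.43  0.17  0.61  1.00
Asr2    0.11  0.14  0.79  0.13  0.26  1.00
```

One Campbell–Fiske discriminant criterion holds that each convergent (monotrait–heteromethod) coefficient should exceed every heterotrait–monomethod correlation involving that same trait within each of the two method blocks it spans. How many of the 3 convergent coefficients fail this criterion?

2

Each convergent coefficient versus the relevant comparison correlations:
LS (methods 1·2): 0.60 vs {0.51, 0.61, 0.23, 0.13} → fail.
Emp (methods 1·2): 0.43 vs {0.51, 0.61, 0.12, 0.26} → fail.
Asr (methods 1·2): 0.79 vs {0.23, 0.13, 0.12, 0.26} → pass.
2 of 3 fail.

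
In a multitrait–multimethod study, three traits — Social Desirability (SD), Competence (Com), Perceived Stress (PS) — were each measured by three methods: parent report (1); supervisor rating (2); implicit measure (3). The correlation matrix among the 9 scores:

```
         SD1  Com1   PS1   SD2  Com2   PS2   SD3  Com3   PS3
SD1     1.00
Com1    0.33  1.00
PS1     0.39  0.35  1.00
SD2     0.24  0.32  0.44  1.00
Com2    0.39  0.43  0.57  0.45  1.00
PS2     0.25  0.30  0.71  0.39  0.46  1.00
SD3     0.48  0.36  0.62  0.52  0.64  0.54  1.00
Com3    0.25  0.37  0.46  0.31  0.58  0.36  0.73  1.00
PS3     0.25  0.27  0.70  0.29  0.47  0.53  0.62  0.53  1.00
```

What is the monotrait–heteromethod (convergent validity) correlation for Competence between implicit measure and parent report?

Same trait (Com), different methods: r(Com3, Com1) = 0.37.

0.37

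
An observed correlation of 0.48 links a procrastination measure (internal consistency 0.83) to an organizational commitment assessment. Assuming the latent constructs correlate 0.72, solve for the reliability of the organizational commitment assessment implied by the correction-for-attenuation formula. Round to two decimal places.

0.54

r_true = r_obs / √(r_xx · r_yy) ⇒ 0.72 = 0.48 / √(0.83 · r_yy).
√(0.83 · r_yy) = 0.48 / 0.72 = 0.6667; 0.83 · r_yy = 0.4445; r_yy = 0.4445 / 0.83 ≈ 0.54.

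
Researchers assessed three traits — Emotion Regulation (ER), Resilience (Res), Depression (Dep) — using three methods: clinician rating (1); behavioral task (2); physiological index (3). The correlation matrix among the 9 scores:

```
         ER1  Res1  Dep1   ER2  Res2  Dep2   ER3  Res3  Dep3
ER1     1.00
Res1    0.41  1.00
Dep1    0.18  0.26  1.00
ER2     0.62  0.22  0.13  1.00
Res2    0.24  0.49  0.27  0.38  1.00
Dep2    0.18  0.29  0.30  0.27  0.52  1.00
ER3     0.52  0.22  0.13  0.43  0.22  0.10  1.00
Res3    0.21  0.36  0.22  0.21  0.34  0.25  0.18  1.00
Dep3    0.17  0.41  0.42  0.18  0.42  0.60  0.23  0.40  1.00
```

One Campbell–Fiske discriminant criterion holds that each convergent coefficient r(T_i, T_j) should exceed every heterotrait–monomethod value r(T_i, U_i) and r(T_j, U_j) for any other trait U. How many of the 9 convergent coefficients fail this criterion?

Convergent coefficients and their comparison sets:
ER (methods 1·2): 0.62 vs {0.41, 0.38, 0.18, 0.27} → pass.
ER (methods 1·3): 0.52 vs {0.41, 0.18, 0.18, 0.23} → pass.
ER (methods 2·3): 0.43 vs {0.38, 0.18, 0.27, 0.23} → pass.
Res (methods 1·2): 0.49 vs {0.41, 0.38, 0.26, 0.52} → fail.
Res (methods 1·3): 0.36 vs {0.41, 0.18, 0.26, 0.40} → fail.
Res (methods 2·3): 0.34 vs {0.38, 0.18, 0.52, 0.40} → fail.
Dep (methods 1·2): 0.30 vs {0.18, 0.27, 0.26, 0.52} → fail.
Dep (methods 1·3): 0.42 vs {0.18, 0.23, 0.26, 0.40} → pass.
Dep (methods 2·3): 0.60 vs {0.27, 0.23, 0.52, 0.40} → pass.
4 of 9 fail.

4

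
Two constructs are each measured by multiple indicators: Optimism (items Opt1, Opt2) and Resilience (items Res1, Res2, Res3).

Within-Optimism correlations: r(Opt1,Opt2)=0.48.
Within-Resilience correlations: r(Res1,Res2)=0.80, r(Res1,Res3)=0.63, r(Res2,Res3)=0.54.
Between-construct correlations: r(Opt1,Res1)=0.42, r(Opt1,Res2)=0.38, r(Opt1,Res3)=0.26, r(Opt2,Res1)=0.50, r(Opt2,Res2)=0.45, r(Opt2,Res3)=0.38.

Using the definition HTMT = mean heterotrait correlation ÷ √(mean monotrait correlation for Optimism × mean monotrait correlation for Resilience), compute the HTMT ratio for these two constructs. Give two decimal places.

0.71

Between-construct mean = 2.39/6 = 0.3983.
Mean within-Opt = 0.48/1 = 0.4800; mean within-Res = 1.97/3 = 0.6567.
Geometric mean = √(0.4800 × 0.6567) = 0.5614.
HTMT = 0.3983 / 0.5614 = 0.71.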